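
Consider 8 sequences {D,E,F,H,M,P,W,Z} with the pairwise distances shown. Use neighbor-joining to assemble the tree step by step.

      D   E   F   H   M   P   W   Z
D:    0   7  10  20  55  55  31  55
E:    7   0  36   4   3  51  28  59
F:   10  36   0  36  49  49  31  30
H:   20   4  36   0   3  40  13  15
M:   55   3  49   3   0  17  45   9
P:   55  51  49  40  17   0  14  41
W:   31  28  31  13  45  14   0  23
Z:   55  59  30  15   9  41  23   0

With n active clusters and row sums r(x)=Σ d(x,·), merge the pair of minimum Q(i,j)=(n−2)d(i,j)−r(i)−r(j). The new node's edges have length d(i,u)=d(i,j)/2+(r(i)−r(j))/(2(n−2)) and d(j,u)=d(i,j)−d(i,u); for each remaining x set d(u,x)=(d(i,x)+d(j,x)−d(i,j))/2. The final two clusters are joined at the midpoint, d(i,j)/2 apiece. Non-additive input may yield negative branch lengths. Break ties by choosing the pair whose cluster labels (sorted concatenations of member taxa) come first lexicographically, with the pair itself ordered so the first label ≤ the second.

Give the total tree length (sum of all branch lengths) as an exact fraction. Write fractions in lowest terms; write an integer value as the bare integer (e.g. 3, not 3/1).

iteration 1: select D,F (d=10, Q=-414); attach at lengths (13/3, 17/3); label the merged cluster DF
  updated: d(DF,E)=33/2, d(DF,H)=23, d(DF,M)=47, d(DF,P)=47, d(DF,W)=26, d(DF,Z)=75/2
iteration 2: select P,W (d=14, Q=-289); attach at lengths (131/10, 9/10); label the merged cluster PW
  updated: d(DF,PW)=59/2, d(E,PW)=65/2, d(H,PW)=39/2, d(M,PW)=24, d(PW,Z)=25
iteration 3: select DF,E (d=33/2, Q=-405/2); attach at lengths (209/16, 55/16); label the merged cluster DEF
  updated: d(DEF,H)=21/4, d(DEF,M)=67/4, d(DEF,PW)=91/4, d(DEF,Z)=40
iteration 4: select M,Z (d=9, Q=-459/4); attach at lengths (-37/24, 253/24); label the merged cluster MZ
  updated: d(DEF,MZ)=191/8, d(H,MZ)=9/2, d(MZ,PW)=20
iteration 5: select DEF,H (d=21/4, Q=-565/8); attach at lengths (265/32, -97/32); label the merged cluster DEFH
  updated: d(DEFH,MZ)=185/16, d(DEFH,PW)=37/2
iteration 6: select DEFH,MZ (d=185/16, Q=-801/16); attach at lengths (161/32, 209/32); label the merged cluster DEFHMZ
  updated: d(DEFHMZ,PW)=431/32
iteration 7: select DEFHMZ,PW (d=431/32); attach at lengths (431/64, 431/64); label the merged cluster DEFHMPWZ
final tree: (((((D:13/3,F:17/3):209/16,E:55/16):265/32,H:-97/32):161/32,(M:-37/24,Z:253/24):209/32):431/64,(P:131/10,W:9/10):431/64)
total length: 2553/32

2553/32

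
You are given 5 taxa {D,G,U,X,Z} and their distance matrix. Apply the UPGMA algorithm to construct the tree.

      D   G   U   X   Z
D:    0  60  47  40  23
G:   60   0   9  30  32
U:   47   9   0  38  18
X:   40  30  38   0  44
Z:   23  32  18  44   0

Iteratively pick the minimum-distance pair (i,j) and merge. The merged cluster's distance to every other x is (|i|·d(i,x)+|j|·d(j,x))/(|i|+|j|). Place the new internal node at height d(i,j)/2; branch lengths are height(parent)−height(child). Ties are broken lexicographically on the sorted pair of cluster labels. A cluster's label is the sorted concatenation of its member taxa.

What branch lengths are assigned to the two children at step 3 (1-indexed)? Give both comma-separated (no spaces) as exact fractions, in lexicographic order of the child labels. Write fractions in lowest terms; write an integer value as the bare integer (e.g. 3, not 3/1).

1. join G+U (d=9) ⇒ GU; edges |G|=9/2, |U|=9/2
  updated: d(D,GU)=107/2, d(GU,X)=34, d(GU,Z)=25
2. join D+Z (d=23) ⇒ DZ; edges |D|=23/2, |Z|=23/2
  updated: d(DZ,GU)=157/4, d(DZ,X)=42
3. join GU+X (d=34) ⇒ GUX; edges |GU|=25/2, |X|=17
  updated: d(DZ,GUX)=241/6
4. join DZ+GUX (d=241/6) ⇒ DGUXZ; edges |DZ|=103/12, |GUX|=37/12
final tree: ((D:23/2,Z:23/2):103/12,((G:9/2,U:9/2):25/2,X:17):37/12)
total length: 439/6

25/2,17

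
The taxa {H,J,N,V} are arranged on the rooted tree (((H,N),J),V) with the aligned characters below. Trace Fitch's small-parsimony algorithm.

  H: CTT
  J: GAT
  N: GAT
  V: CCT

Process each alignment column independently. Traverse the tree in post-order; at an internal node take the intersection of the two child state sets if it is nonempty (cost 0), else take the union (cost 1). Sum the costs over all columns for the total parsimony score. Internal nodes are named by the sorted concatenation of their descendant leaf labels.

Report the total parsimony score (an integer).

site 0, node HN: H={C} ∪ N={G} → {C,G} (+1)
site 0, node HJN: HN={C,G} ∩ J={G} → {G} (+0)
site 0, node HJNV: HJN={G} ∪ V={C} → {C,G} (+1)
site 1, node HN: H={T} ∪ N={A} → {A,T} (+1)
site 1, node HJN: HN={A,T} ∩ J={A} → {A} (+0)
site 1, node HJNV: HJN={A} ∪ V={C} → {A,C} (+1)
site 2, node HN: H={T} ∩ N={T} → {T} (+0)
site 2, node HJN: HN={T} ∩ J={T} → {T} (+0)
site 2, node HJNV: HJN={T} ∩ V={T} → {T} (+0)
per-site changes: [2, 2, 0]; total = 4

4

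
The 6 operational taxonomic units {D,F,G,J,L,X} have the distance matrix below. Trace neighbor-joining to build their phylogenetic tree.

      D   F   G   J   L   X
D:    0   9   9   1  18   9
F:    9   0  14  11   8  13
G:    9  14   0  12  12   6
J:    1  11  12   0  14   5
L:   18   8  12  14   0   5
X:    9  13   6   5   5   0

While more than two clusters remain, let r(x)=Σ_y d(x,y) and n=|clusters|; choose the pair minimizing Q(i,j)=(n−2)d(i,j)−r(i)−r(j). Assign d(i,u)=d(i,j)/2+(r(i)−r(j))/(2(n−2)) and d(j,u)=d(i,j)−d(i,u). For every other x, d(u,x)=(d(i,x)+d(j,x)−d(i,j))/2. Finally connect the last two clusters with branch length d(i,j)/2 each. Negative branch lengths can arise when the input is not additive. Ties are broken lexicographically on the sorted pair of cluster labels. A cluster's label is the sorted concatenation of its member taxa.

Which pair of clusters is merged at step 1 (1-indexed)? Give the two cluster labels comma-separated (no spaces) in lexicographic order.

D,J

iteration 1: select D,J (d=1, Q=-85); attach at lengths (7/8, 1/8); label the merged cluster DJ
  updated: d(DJ,F)=19/2, d(DJ,G)=10, d(DJ,L)=31/2, d(DJ,X)=13/2
iteration 2: select F,L (d=8, Q=-61); attach at lengths (14/3, 10/3); label the merged cluster FL
  updated: d(DJ,FL)=17/2, d(FL,G)=9, d(FL,X)=5
iteration 3: select DJ,FL (d=17/2, Q=-61/2); attach at lengths (39/8, 29/8); label the merged cluster DFJL
  updated: d(DFJL,G)=21/4, d(DFJL,X)=3/2
iteration 4: select DFJL,G (d=21/4, Q=-51/4); attach at lengths (3/8, 39/8); label the merged cluster DFGJL
  updated: d(DFGJL,X)=9/8
iteration 5: select DFGJL,X (d=9/8); attach at lengths (9/16, 9/16); label the merged cluster DFGJLX
final tree: ((((D:7/8,J:1/8):39/8,(F:14/3,L:10/3):29/8):3/8,G:39/8):9/16,X:9/16)
total length: 191/8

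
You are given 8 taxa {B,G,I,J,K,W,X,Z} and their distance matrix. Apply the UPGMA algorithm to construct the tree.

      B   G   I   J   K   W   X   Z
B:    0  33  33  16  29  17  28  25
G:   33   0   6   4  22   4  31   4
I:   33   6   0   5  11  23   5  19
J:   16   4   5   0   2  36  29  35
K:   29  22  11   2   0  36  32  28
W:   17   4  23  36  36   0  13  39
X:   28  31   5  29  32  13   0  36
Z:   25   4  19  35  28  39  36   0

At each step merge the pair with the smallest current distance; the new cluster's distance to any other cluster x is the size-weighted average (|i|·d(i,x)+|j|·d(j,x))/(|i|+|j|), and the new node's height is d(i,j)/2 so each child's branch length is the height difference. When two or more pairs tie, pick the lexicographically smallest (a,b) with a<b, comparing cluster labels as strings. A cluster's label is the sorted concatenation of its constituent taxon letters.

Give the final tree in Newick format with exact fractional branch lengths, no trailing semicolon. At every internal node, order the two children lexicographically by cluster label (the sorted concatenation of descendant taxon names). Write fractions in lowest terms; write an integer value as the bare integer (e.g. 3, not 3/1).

step 1: merge (J,K) at d=2; branch lengths J→1, K→1; new cluster JK
  updated: d(B,JK)=45/2, d(G,JK)=13, d(I,JK)=8, d(JK,W)=36, d(JK,X)=61/2, d(JK,Z)=63/2
step 2: merge (G,W) at d=4; branch lengths G→2, W→2; new cluster GW
  updated: d(B,GW)=25, d(GW,I)=29/2, d(GW,JK)=49/2, d(GW,X)=22, d(GW,Z)=43/2
step 3: merge (I,X) at d=5; branch lengths I→5/2, X→5/2; new cluster IX
  updated: d(B,IX)=61/2, d(GW,IX)=73/4, d(IX,JK)=77/4, d(IX,Z)=55/2
step 4: merge (GW,IX) at d=73/4; branch lengths GW→57/8, IX→53/8; new cluster GIWX
  updated: d(B,GIWX)=111/4, d(GIWX,JK)=175/8, d(GIWX,Z)=49/2
step 5: merge (GIWX,JK) at d=175/8; branch lengths GIWX→29/16, JK→159/16; new cluster GIJKWX
  updated: d(B,GIJKWX)=26, d(GIJKWX,Z)=161/6
step 6: merge (B,Z) at d=25; branch lengths B→25/2, Z→25/2; new cluster BZ
  updated: d(BZ,GIJKWX)=317/12
step 7: merge (BZ,GIJKWX) at d=317/12; branch lengths BZ→17/24, GIJKWX→109/48; new cluster BGIJKWXZ
final tree: ((B:25/2,Z:25/2):17/24,(((G:2,W:2):57/8,(I:5/2,X:5/2):53/8):29/16,(J:1,K:1):159/16):109/48)
total length: 3095/48

((B:25/2,Z:25/2):17/24,(((G:2,W:2):57/8,(I:5/2,X:5/2):53/8):29/16,(J:1,K:1):159/16):109/48)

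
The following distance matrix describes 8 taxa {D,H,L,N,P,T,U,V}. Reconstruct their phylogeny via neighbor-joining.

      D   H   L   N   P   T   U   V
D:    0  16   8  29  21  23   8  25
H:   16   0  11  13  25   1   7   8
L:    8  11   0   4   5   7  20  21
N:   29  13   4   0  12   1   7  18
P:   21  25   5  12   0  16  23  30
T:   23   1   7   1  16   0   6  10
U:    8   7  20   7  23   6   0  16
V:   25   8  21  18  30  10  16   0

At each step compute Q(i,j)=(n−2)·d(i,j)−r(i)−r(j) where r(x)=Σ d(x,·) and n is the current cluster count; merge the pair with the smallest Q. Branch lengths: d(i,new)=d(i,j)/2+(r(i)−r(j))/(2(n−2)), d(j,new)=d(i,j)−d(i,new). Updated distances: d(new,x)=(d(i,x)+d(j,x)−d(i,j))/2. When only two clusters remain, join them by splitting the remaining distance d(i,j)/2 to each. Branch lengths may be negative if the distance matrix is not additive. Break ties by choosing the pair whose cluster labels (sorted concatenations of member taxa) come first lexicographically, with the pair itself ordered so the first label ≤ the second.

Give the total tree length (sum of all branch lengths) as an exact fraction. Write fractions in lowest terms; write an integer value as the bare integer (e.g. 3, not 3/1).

step 1: merge (L,P) at d=5, Q=-178; branch lengths L→-13/6, P→43/6; new cluster LP
  updated: d(D,LP)=12, d(H,LP)=31/2, d(LP,N)=11/2, d(LP,T)=9, d(LP,U)=19, d(LP,V)=23
step 2: merge (D,LP) at d=12, Q=-137; branch lengths D→89/10, LP→31/10; new cluster DLP
  updated: d(DLP,H)=39/4, d(DLP,N)=45/4, d(DLP,T)=10, d(DLP,U)=15/2, d(DLP,V)=18
step 3: merge (H,V) at d=8, Q=-307/4; branch lengths H→3/32, V→253/32; new cluster HV
  updated: d(DLP,HV)=79/8, d(HV,N)=23/2, d(HV,T)=3/2, d(HV,U)=15/2
step 4: merge (N,T) at d=1, Q=-185/4; branch lengths N→61/24, T→-37/24; new cluster NT
  updated: d(DLP,NT)=81/8, d(HV,NT)=6, d(NT,U)=6
step 5: merge (DLP,U) at d=15/2, Q=-67/2; branch lengths DLP→43/8, U→17/8; new cluster DLPU
  updated: d(DLPU,HV)=79/16, d(DLPU,NT)=69/16
step 6: merge (DLPU,HV) at d=79/16, Q=-61/4; branch lengths DLPU→13/8, HV→53/16; new cluster DHLPUV
  updated: d(DHLPUV,NT)=43/16
step 7: merge (DHLPUV,NT) at d=43/16; branch lengths DHLPUV→43/32, NT→43/32; new cluster DHLNPTUV
final tree: ((((D:89/10,(L:-13/6,P:43/6):31/10):43/8,U:17/8):13/8,(H:3/32,V:253/32):53/16):43/32,(N:61/24,T:-37/24):43/32)
total length: 329/8

329/8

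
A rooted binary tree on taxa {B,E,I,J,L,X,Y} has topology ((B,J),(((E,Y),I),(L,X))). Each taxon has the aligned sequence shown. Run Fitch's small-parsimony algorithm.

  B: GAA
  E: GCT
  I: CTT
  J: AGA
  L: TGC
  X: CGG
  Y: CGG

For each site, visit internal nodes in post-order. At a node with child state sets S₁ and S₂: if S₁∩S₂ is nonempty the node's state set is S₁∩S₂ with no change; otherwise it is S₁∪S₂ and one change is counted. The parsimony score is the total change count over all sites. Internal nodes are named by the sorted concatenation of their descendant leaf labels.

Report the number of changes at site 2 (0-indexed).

site 0, node BJ: B={G} ∪ J={A} → {A,G} (+1)
site 0, node EY: E={G} ∪ Y={C} → {C,G} (+1)
site 0, node EIY: EY={C,G} ∩ I={C} → {C} (+0)
site 0, node LX: L={T} ∪ X={C} → {C,T} (+1)
site 0, node EILXY: EIY={C} ∩ LX={C,T} → {C} (+0)
site 0, node BEIJLXY: BJ={A,G} ∪ EILXY={C} → {A,C,G} (+1)
site 1, node BJ: B={A} ∪ J={G} → {A,G} (+1)
site 1, node EY: E={C} ∪ Y={G} → {C,G} (+1)
site 1, node EIY: EY={C,G} ∪ I={T} → {C,G,T} (+1)
site 1, node LX: L={G} ∩ X={G} → {G} (+0)
site 1, node EILXY: EIY={C,G,T} ∩ LX={G} → {G} (+0)
site 1, node BEIJLXY: BJ={A,G} ∩ EILXY={G} → {G} (+0)
site 2, node BJ: B={A} ∩ J={A} → {A} (+0)
site 2, node EY: E={T} ∪ Y={G} → {G,T} (+1)
site 2, node EIY: EY={G,T} ∩ I={T} → {T} (+0)
site 2, node LX: L={C} ∪ X={G} → {C,G} (+1)
site 2, node EILXY: EIY={T} ∪ LX={C,G} → {C,G,T} (+1)
site 2, node BEIJLXY: BJ={A} ∪ EILXY={C,G,T} → {A,C,G,T} (+1)
per-site changes: [4, 3, 4]; total = 11

4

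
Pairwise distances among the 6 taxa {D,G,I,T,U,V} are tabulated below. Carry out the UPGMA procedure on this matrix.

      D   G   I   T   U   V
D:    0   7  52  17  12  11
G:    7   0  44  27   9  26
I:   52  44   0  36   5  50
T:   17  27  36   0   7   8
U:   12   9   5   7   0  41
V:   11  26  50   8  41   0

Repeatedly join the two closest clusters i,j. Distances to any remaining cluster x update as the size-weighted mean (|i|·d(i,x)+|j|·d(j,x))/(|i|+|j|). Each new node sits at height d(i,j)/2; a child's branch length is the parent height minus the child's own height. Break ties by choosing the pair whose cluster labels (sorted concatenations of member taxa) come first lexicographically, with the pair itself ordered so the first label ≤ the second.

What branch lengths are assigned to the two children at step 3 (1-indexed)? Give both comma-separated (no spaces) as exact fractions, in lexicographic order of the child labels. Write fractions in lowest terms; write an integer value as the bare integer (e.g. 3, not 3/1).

4,4

step 1: merge (I,U) at d=5; branch lengths I→5/2, U→5/2; new cluster IU
  updated: d(D,IU)=32, d(G,IU)=53/2, d(IU,T)=43/2, d(IU,V)=91/2
step 2: merge (D,G) at d=7; branch lengths D→7/2, G→7/2; new cluster DG
  updated: d(DG,IU)=117/4, d(DG,T)=22, d(DG,V)=37/2
step 3: merge (T,V) at d=8; branch lengths T→4, V→4; new cluster TV
  updated: d(DG,TV)=81/4, d(IU,TV)=67/2
step 4: merge (DG,TV) at d=81/4; branch lengths DG→53/8, TV→49/8; new cluster DGTV
  updated: d(DGTV,IU)=251/8
step 5: merge (DGTV,IU) at d=251/8; branch lengths DGTV→89/16, IU→211/16; new cluster DGITUV
final tree: (((D:7/2,G:7/2):53/8,(T:4,V:4):49/8):89/16,(I:5/2,U:5/2):211/16)
total length: 103/2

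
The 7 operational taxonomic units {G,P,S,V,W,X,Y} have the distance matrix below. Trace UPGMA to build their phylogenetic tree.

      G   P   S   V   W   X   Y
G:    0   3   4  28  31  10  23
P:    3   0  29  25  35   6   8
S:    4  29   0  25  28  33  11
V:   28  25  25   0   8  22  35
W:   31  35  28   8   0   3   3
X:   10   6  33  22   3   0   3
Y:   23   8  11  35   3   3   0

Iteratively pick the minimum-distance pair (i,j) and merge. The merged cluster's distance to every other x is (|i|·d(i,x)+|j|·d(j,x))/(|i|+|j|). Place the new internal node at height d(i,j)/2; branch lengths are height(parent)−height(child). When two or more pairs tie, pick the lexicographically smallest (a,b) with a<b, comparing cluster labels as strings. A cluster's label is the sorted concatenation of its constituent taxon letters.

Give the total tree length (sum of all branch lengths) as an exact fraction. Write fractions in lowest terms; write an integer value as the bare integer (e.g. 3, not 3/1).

1. join G+P (d=3) ⇒ GP; edges |G|=3/2, |P|=3/2
  updated: d(GP,S)=33/2, d(GP,V)=53/2, d(GP,W)=33, d(GP,X)=8, d(GP,Y)=31/2
2. join W+X (d=3) ⇒ WX; edges |W|=3/2, |X|=3/2
  updated: d(GP,WX)=41/2, d(S,WX)=61/2, d(V,WX)=15, d(WX,Y)=3
3. join WX+Y (d=3) ⇒ WXY; edges |WX|=0, |Y|=3/2
  updated: d(GP,WXY)=113/6, d(S,WXY)=24, d(V,WXY)=65/3
4. join GP+S (d=33/2) ⇒ GPS; edges |GP|=27/4, |S|=33/4
  updated: d(GPS,V)=26, d(GPS,WXY)=185/9
5. join GPS+WXY (d=185/9) ⇒ GPSWXY; edges |GPS|=73/36, |WXY|=79/9
  updated: d(GPSWXY,V)=143/6
6. join GPSWXY+V (d=143/6) ⇒ GPSVWXY; edges |GPSWXY|=59/36, |V|=143/12
final tree: ((((G:3/2,P:3/2):27/4,S:33/4):73/36,((W:3/2,X:3/2):0,Y:3/2):79/9):59/36,V:143/12)
total length: 1687/36

1687/36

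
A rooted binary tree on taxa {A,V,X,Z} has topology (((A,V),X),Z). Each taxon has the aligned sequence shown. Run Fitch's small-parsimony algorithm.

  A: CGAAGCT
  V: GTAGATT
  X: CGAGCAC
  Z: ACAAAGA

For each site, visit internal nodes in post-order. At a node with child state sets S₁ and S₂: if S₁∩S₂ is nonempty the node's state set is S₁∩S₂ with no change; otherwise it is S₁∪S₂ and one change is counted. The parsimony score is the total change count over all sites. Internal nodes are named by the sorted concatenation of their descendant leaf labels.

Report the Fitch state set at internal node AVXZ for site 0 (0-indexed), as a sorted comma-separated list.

A,C

[col 0] AV: children A:{C}, V:{G} ∪→ {C,G}; cost 1
[col 0] AVX: children AV:{C,G}, X:{C} ∩→ {C}; cost 0
[col 0] AVXZ: children AVX:{C}, Z:{A} ∪→ {A,C}; cost 1
[col 1] AV: children A:{G}, V:{T} ∪→ {G,T}; cost 1
[col 1] AVX: children AV:{G,T}, X:{G} ∩→ {G}; cost 0
[col 1] AVXZ: children AVX:{G}, Z:{C} ∪→ {C,G}; cost 1
[col 2] AV: children A:{A}, V:{A} ∩→ {A}; cost 0
[col 2] AVX: children AV:{A}, X:{A} ∩→ {A}; cost 0
[col 2] AVXZ: children AVX:{A}, Z:{A} ∩→ {A}; cost 0
[col 3] AV: children A:{A}, V:{G} ∪→ {A,G}; cost 1
[col 3] AVX: children AV:{A,G}, X:{G} ∩→ {G}; cost 0
[col 3] AVXZ: children AVX:{G}, Z:{A} ∪→ {A,G}; cost 1
[col 4] AV: children A:{G}, V:{A} ∪→ {A,G}; cost 1
[col 4] AVX: children AV:{A,G}, X:{C} ∪→ {A,C,G}; cost 1
[col 4] AVXZ: children AVX:{A,C,G}, Z:{A} ∩→ {A}; cost 0
[col 5] AV: children A:{C}, V:{T} ∪→ {C,T}; cost 1
[col 5] AVX: children AV:{C,T}, X:{A} ∪→ {A,C,T}; cost 1
[col 5] AVXZ: children AVX:{A,C,T}, Z:{G} ∪→ {A,C,G,T}; cost 1
[col 6] AV: children A:{T}, V:{T} ∩→ {T}; cost 0
[col 6] AVX: children AV:{T}, X:{C} ∪→ {C,T}; cost 1
[col 6] AVXZ: children AVX:{C,T}, Z:{A} ∪→ {A,C,T}; cost 1
per-site changes: [2, 2, 0, 2, 2, 3, 2]; total = 13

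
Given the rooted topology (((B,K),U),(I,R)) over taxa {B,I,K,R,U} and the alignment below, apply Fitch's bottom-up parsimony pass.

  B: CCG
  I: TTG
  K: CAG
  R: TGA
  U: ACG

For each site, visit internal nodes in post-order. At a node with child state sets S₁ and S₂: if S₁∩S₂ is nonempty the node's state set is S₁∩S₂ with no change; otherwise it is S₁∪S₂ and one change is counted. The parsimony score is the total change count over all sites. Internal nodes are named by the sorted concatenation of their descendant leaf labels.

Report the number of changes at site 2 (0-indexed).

site 0, node BK: B={C} ∩ K={C} → {C} (+0)
site 0, node BKU: BK={C} ∪ U={A} → {A,C} (+1)
site 0, node IR: I={T} ∩ R={T} → {T} (+0)
site 0, node BIKRU: BKU={A,C} ∪ IR={T} → {A,C,T} (+1)
site 1, node BK: B={C} ∪ K={A} → {A,C} (+1)
site 1, node BKU: BK={A,C} ∩ U={C} → {C} (+0)
site 1, node IR: I={T} ∪ R={G} → {G,T} (+1)
site 1, node BIKRU: BKU={C} ∪ IR={G,T} → {C,G,T} (+1)
site 2, node BK: B={G} ∩ K={G} → {G} (+0)
site 2, node BKU: BK={G} ∩ U={G} → {G} (+0)
site 2, node IR: I={G} ∪ R={A} → {A,G} (+1)
site 2, node BIKRU: BKU={G} ∩ IR={A,G} → {G} (+0)
per-site changes: [2, 3, 1]; total = 6

1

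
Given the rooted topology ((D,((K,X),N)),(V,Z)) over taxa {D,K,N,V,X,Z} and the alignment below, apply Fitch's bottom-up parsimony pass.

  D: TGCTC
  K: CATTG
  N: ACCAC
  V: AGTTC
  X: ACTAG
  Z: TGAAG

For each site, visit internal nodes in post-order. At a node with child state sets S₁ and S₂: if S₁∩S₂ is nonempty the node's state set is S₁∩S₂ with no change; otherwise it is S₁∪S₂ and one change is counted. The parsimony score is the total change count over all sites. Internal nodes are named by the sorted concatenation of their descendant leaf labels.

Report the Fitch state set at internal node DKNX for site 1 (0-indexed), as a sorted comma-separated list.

C,G

[col 0] KX: children K:{C}, X:{A} ∪→ {A,C}; cost 1
[col 0] KNX: children KX:{A,C}, N:{A} ∩→ {A}; cost 0
[col 0] DKNX: children D:{T}, KNX:{A} ∪→ {A,T}; cost 1
[col 0] VZ: children V:{A}, Z:{T} ∪→ {A,T}; cost 1
[col 0] DKNVXZ: children DKNX:{A,T}, VZ:{A,T} ∩→ {A,T}; cost 0
[col 1] KX: children K:{A}, X:{C} ∪→ {A,C}; cost 1
[col 1] KNX: children KX:{A,C}, N:{C} ∩→ {C}; cost 0
[col 1] DKNX: children D:{G}, KNX:{C} ∪→ {C,G}; cost 1
[col 1] VZ: children V:{G}, Z:{G} ∩→ {G}; cost 0
[col 1] DKNVXZ: children DKNX:{C,G}, VZ:{G} ∩→ {G}; cost 0
[col 2] KX: children K:{T}, X:{T} ∩→ {T}; cost 0
[col 2] KNX: children KX:{T}, N:{C} ∪→ {C,T}; cost 1
[col 2] DKNX: children D:{C}, KNX:{C,T} ∩→ {C}; cost 0
[col 2] VZ: children V:{T}, Z:{A} ∪→ {A,T}; cost 1
[col 2] DKNVXZ: children DKNX:{C}, VZ:{A,T} ∪→ {A,C,T}; cost 1
[col 3] KX: children K:{T}, X:{A} ∪→ {A,T}; cost 1
[col 3] KNX: children KX:{A,T}, N:{A} ∩→ {A}; cost 0
[col 3] DKNX: children D:{T}, KNX:{A} ∪→ {A,T}; cost 1
[col 3] VZ: children V:{T}, Z:{A} ∪→ {A,T}; cost 1
[col 3] DKNVXZ: children DKNX:{A,T}, VZ:{A,T} ∩→ {A,T}; cost 0
[col 4] KX: children K:{G}, X:{G} ∩→ {G}; cost 0
[col 4] KNX: children KX:{G}, N:{C} ∪→ {C,G}; cost 1
[col 4] DKNX: children D:{C}, KNX:{C,G} ∩→ {C}; cost 0
[col 4] VZ: children V:{C}, Z:{G} ∪→ {C,G}; cost 1
[col 4] DKNVXZ: children DKNX:{C}, VZ:{C,G} ∩→ {C}; cost 0
per-site changes: [3, 2, 3, 3, 2]; total = 13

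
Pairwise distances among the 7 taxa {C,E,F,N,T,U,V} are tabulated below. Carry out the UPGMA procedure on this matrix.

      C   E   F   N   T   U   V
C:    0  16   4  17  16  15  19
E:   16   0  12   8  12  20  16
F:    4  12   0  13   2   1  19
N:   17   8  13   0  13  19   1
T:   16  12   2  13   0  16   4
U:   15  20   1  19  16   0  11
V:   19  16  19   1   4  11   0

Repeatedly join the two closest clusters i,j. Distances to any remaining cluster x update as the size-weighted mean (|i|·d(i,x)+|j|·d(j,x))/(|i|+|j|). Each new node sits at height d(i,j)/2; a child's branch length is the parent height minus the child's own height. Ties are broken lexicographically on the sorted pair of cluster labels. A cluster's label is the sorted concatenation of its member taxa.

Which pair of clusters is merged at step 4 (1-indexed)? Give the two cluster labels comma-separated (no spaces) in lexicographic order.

step 1: merge (F,U) at d=1; branch lengths F→1/2, U→1/2; new cluster FU
  updated: d(C,FU)=19/2, d(E,FU)=16, d(FU,N)=16, d(FU,T)=9, d(FU,V)=15
step 2: merge (N,V) at d=1; branch lengths N→1/2, V→1/2; new cluster NV
  updated: d(C,NV)=18, d(E,NV)=12, d(FU,NV)=31/2, d(NV,T)=17/2
step 3: merge (NV,T) at d=17/2; branch lengths NV→15/4, T→17/4; new cluster NTV
  updated: d(C,NTV)=52/3, d(E,NTV)=12, d(FU,NTV)=40/3
step 4: merge (C,FU) at d=19/2; branch lengths C→19/4, FU→17/4; new cluster CFU
  updated: d(CFU,E)=16, d(CFU,NTV)=44/3
step 5: merge (E,NTV) at d=12; branch lengths E→6, NTV→7/4; new cluster ENTV
  updated: d(CFU,ENTV)=15
step 6: merge (CFU,ENTV) at d=15; branch lengths CFU→11/4, ENTV→3/2; new cluster CEFNTUV
final tree: ((C:19/4,(F:1/2,U:1/2):17/4):11/4,(E:6,((N:1/2,V:1/2):15/4,T:17/4):7/4):3/2)
total length: 31

C,FU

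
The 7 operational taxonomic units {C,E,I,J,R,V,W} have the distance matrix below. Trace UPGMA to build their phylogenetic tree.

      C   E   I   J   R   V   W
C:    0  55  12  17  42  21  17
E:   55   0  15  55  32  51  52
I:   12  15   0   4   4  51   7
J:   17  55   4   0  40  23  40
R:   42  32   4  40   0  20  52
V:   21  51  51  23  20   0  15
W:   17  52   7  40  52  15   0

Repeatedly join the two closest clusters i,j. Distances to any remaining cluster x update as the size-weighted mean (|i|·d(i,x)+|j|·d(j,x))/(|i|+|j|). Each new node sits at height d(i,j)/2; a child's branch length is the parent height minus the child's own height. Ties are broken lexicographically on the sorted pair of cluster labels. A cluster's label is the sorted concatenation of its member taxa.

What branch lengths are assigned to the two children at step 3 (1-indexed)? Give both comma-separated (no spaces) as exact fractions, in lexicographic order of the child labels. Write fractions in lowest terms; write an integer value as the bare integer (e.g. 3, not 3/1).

1. join I+J (d=4) ⇒ IJ; edges |I|=2, |J|=2
  updated: d(C,IJ)=29/2, d(E,IJ)=35, d(IJ,R)=22, d(IJ,V)=37, d(IJ,W)=47/2
2. join C+IJ (d=29/2) ⇒ CIJ; edges |C|=29/4, |IJ|=21/4
  updated: d(CIJ,E)=125/3, d(CIJ,R)=86/3, d(CIJ,V)=95/3, d(CIJ,W)=64/3
3. join V+W (d=15) ⇒ VW; edges |V|=15/2, |W|=15/2
  updated: d(CIJ,VW)=53/2, d(E,VW)=103/2, d(R,VW)=36
4. join CIJ+VW (d=53/2) ⇒ CIJVW; edges |CIJ|=6, |VW|=23/4
  updated: d(CIJVW,E)=228/5, d(CIJVW,R)=158/5
5. join CIJVW+R (d=158/5) ⇒ CIJRVW; edges |CIJVW|=51/20, |R|=79/5
  updated: d(CIJRVW,E)=130/3
6. join CIJRVW+E (d=130/3) ⇒ CEIJRVW; edges |CIJRVW|=88/15, |E|=65/3
final tree: ((((C:29/4,(I:2,J:2):21/4):6,(V:15/2,W:15/2):23/4):51/20,R:79/5):88/15,E:65/3)
total length: 1337/15

15/2,15/2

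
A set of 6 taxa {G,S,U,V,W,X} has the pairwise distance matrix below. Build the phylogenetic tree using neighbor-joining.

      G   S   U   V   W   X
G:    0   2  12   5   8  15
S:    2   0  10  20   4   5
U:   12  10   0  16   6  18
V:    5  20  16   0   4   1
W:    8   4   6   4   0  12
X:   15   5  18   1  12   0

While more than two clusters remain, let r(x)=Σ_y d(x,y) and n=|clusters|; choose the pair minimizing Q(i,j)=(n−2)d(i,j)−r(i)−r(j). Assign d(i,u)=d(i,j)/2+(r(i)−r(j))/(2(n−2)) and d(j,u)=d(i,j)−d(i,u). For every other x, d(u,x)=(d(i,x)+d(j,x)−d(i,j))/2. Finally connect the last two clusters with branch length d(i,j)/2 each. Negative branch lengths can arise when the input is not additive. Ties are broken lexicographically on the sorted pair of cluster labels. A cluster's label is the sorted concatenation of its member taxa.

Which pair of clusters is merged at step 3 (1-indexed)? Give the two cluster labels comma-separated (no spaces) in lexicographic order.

GS,VX

step 1: merge (V,X) at d=1, Q=-93; branch lengths V→-1/8, X→9/8; new cluster VX
  updated: d(G,VX)=19/2, d(S,VX)=12, d(U,VX)=33/2, d(VX,W)=15/2
step 2: merge (G,S) at d=2, Q=-107/2; branch lengths G→19/12, S→5/12; new cluster GS
  updated: d(GS,U)=10, d(GS,VX)=39/4, d(GS,W)=5
step 3: merge (GS,VX) at d=39/4, Q=-39; branch lengths GS→21/8, VX→57/8; new cluster GSVX
  updated: d(GSVX,U)=67/8, d(GSVX,W)=11/8
step 4: merge (GSVX,U) at d=67/8, Q=-63/4; branch lengths GSVX→15/8, U→13/2; new cluster GSUVX
  updated: d(GSUVX,W)=-1/2
step 5: merge (GSUVX,W) at d=-1/2; branch lengths GSUVX→-1/4, W→-1/4; new cluster GSUVWX
final tree: ((((G:19/12,S:5/12):21/8,(V:-1/8,X:9/8):57/8):15/8,U:13/2):-1/4,W:-1/4)
total length: 165/8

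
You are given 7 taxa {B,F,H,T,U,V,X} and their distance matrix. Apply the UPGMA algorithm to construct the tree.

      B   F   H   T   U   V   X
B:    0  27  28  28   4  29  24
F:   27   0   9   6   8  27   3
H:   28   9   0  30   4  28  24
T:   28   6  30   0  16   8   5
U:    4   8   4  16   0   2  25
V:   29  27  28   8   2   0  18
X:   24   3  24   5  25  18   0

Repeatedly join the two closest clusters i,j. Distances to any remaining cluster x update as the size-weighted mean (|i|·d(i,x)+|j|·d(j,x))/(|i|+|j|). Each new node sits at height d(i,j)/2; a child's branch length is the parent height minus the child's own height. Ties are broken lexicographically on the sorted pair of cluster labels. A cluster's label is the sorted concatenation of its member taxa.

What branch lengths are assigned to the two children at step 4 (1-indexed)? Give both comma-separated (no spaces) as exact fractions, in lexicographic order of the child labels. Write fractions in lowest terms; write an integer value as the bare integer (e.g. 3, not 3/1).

step 1: merge (U,V) at d=2; branch lengths U→1, V→1; new cluster UV
  updated: d(B,UV)=33/2, d(F,UV)=35/2, d(H,UV)=16, d(T,UV)=12, d(UV,X)=43/2
step 2: merge (F,X) at d=3; branch lengths F→3/2, X→3/2; new cluster FX
  updated: d(B,FX)=51/2, d(FX,H)=33/2, d(FX,T)=11/2, d(FX,UV)=39/2
step 3: merge (FX,T) at d=11/2; branch lengths FX→5/4, T→11/4; new cluster FTX
  updated: d(B,FTX)=79/3, d(FTX,H)=21, d(FTX,UV)=17
step 4: merge (H,UV) at d=16; branch lengths H→8, UV→7; new cluster HUV
  updated: d(B,HUV)=61/3, d(FTX,HUV)=55/3
step 5: merge (FTX,HUV) at d=55/3; branch lengths FTX→77/12, HUV→7/6; new cluster FHTUVX
  updated: d(B,FHTUVX)=70/3
step 6: merge (B,FHTUVX) at d=70/3; branch lengths B→35/3, FHTUVX→5/2; new cluster BFHTUVX
final tree: (B:35/3,(((F:3/2,X:3/2):5/4,T:11/4):77/12,(H:8,(U:1,V:1):7):7/6):5/2)
total length: 183/4

8,7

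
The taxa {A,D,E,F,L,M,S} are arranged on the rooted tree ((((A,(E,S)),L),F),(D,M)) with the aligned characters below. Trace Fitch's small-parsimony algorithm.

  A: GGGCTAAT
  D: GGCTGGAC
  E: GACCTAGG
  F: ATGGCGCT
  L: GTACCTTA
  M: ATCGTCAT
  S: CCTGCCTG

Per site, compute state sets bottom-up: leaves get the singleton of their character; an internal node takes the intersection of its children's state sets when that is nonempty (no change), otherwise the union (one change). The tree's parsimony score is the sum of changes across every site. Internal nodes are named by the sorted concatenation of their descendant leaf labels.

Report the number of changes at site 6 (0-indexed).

4

[col 0] ES: children E:{G}, S:{C} ∪→ {C,G}; cost 1
[col 0] AES: children A:{G}, ES:{C,G} ∩→ {G}; cost 0
[col 0] AELS: children AES:{G}, L:{G} ∩→ {G}; cost 0
[col 0] AEFLS: children AELS:{G}, F:{A} ∪→ {A,G}; cost 1
[col 0] DM: children D:{G}, M:{A} ∪→ {A,G}; cost 1
[col 0] ADEFLMS: children AEFLS:{A,G}, DM:{A,G} ∩→ {A,G}; cost 0
[col 1] ES: children E:{A}, S:{C} ∪→ {A,C}; cost 1
[col 1] AES: children A:{G}, ES:{A,C} ∪→ {A,C,G}; cost 1
[col 1] AELS: children AES:{A,C,G}, L:{T} ∪→ {A,C,G,T}; cost 1
[col 1] AEFLS: children AELS:{A,C,G,T}, F:{T} ∩→ {T}; cost 0
[col 1] DM: children D:{G}, M:{T} ∪→ {G,T}; cost 1
[col 1] ADEFLMS: children AEFLS:{T}, DM:{G,T} ∩→ {T}; cost 0
[col 2] ES: children E:{C}, S:{T} ∪→ {C,T}; cost 1
[col 2] AES: children A:{G}, ES:{C,T} ∪→ {C,G,T}; cost 1
[col 2] AELS: children AES:{C,G,T}, L:{A} ∪→ {A,C,G,T}; cost 1
[col 2] AEFLS: children AELS:{A,C,G,T}, F:{G} ∩→ {G}; cost 0
[col 2] DM: children D:{C}, M:{C} ∩→ {C}; cost 0
[col 2] ADEFLMS: children AEFLS:{G}, DM:{C} ∪→ {C,G}; cost 1
[col 3] ES: children E:{C}, S:{G} ∪→ {C,G}; cost 1
[col 3] AES: children A:{C}, ES:{C,G} ∩→ {C}; cost 0
[col 3] AELS: children AES:{C}, L:{C} ∩→ {C}; cost 0
[col 3] AEFLS: children AELS:{C}, F:{G} ∪→ {C,G}; cost 1
[col 3] DM: children D:{T}, M:{G} ∪→ {G,T}; cost 1
[col 3] ADEFLMS: children AEFLS:{C,G}, DM:{G,T} ∩→ {G}; cost 0
[col 4] ES: children E:{T}, S:{C} ∪→ {C,T}; cost 1
[col 4] AES: children A:{T}, ES:{C,T} ∩→ {T}; cost 0
[col 4] AELS: children AES:{T}, L:{C} ∪→ {C,T}; cost 1
[col 4] AEFLS: children AELS:{C,T}, F:{C} ∩→ {C}; cost 0
[col 4] DM: children D:{G}, M:{T} ∪→ {G,T}; cost 1
[col 4] ADEFLMS: children AEFLS:{C}, DM:{G,T} ∪→ {C,G,T}; cost 1
[col 5] ES: children E:{A}, S:{C} ∪→ {A,C}; cost 1
[col 5] AES: children A:{A}, ES:{A,C} ∩→ {A}; cost 0
[col 5] AELS: children AES:{A}, L:{T} ∪→ {A,T}; cost 1
[col 5] AEFLS: children AELS:{A,T}, F:{G} ∪→ {A,G,T}; cost 1
[col 5] DM: children D:{G}, M:{C} ∪→ {C,G}; cost 1
[col 5] ADEFLMS: children AEFLS:{A,G,T}, DM:{C,G} ∩→ {G}; cost 0
[col 6] ES: children E:{G}, S:{T} ∪→ {G,T}; cost 1
[col 6] AES: children A:{A}, ES:{G,T} ∪→ {A,G,T}; cost 1
[col 6] AELS: children AES:{A,G,T}, L:{T} ∩→ {T}; cost 0
[col 6] AEFLS: children AELS:{T}, F:{C} ∪→ {C,T}; cost 1
[col 6] DM: children D:{A}, M:{A} ∩→ {A}; cost 0
[col 6] ADEFLMS: children AEFLS:{C,T}, DM:{A} ∪→ {A,C,T}; cost 1
[col 7] ES: children E:{G}, S:{G} ∩→ {G}; cost 0
[col 7] AES: children A:{T}, ES:{G} ∪→ {G,T}; cost 1
[col 7] AELS: children AES:{G,T}, L:{A} ∪→ {A,G,T}; cost 1
[col 7] AEFLS: children AELS:{A,G,T}, F:{T} ∩→ {T}; cost 0
[col 7] DM: children D:{C}, M:{T} ∪→ {C,T}; cost 1
[col 7] ADEFLMS: children AEFLS:{T}, DM:{C,T} ∩→ {T}; cost 0
per-site changes: [3, 4, 4, 3, 4, 4, 4, 3]; total = 29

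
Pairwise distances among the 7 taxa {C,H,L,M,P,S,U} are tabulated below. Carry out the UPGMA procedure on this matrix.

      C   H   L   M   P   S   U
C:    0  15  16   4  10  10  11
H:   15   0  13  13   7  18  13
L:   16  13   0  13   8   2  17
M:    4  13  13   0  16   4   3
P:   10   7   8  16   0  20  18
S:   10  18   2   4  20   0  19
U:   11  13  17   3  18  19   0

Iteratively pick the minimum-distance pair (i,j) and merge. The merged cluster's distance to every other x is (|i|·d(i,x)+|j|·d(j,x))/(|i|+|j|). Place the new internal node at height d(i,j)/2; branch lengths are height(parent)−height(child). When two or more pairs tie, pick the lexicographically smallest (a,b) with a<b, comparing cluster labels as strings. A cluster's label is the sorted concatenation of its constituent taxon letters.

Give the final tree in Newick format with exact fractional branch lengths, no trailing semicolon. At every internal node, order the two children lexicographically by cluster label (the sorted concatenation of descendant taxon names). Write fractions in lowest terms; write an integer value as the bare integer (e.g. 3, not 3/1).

(((C:15/4,(M:3/2,U:3/2):9/4):17/6,(L:1,S:1):67/12):37/60,(H:7/2,P:7/2):37/10)

iteration 1: select L,S (d=2); attach at lengths (1, 1); label the merged cluster LS
  updated: d(C,LS)=13, d(H,LS)=31/2, d(LS,M)=17/2, d(LS,P)=14, d(LS,U)=18
iteration 2: select M,U (d=3); attach at lengths (3/2, 3/2); label the merged cluster MU
  updated: d(C,MU)=15/2, d(H,MU)=13, d(LS,MU)=53/4, d(MU,P)=17
iteration 3: select H,P (d=7); attach at lengths (7/2, 7/2); label the merged cluster HP
  updated: d(C,HP)=25/2, d(HP,LS)=59/4, d(HP,MU)=15
iteration 4: select C,MU (d=15/2); attach at lengths (15/4, 9/4); label the merged cluster CMU
  updated: d(CMU,HP)=85/6, d(CMU,LS)=79/6
iteration 5: select CMU,LS (d=79/6); attach at lengths (17/6, 67/12); label the merged cluster CLMSU
  updated: d(CLMSU,HP)=72/5
iteration 6: select CLMSU,HP (d=72/5); attach at lengths (37/60, 37/10); label the merged cluster CHLMPSU
final tree: (((C:15/4,(M:3/2,U:3/2):9/4):17/6,(L:1,S:1):67/12):37/60,(H:7/2,P:7/2):37/10)
total length: 461/15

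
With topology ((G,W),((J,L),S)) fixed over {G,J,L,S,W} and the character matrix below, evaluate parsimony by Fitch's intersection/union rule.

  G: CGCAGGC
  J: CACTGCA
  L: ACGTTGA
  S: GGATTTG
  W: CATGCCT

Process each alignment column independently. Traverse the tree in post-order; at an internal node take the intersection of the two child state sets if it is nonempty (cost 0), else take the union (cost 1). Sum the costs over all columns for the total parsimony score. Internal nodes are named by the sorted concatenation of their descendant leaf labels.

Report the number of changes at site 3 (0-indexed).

[col 0] GW: children G:{C}, W:{C} ∩→ {C}; cost 0
[col 0] JL: children J:{C}, L:{A} ∪→ {A,C}; cost 1
[col 0] JLS: children JL:{A,C}, S:{G} ∪→ {A,C,G}; cost 1
[col 0] GJLSW: children GW:{C}, JLS:{A,C,G} ∩→ {C}; cost 0
[col 1] GW: children G:{G}, W:{A} ∪→ {A,G}; cost 1
[col 1] JL: children J:{A}, L:{C} ∪→ {A,C}; cost 1
[col 1] JLS: children JL:{A,C}, S:{G} ∪→ {A,C,G}; cost 1
[col 1] GJLSW: children GW:{A,G}, JLS:{A,C,G} ∩→ {A,G}; cost 0
[col 2] GW: children G:{C}, W:{T} ∪→ {C,T}; cost 1
[col 2] JL: children J:{C}, L:{G} ∪→ {C,G}; cost 1
[col 2] JLS: children JL:{C,G}, S:{A} ∪→ {A,C,G}; cost 1
[col 2] GJLSW: children GW:{C,T}, JLS:{A,C,G} ∩→ {C}; cost 0
[col 3] GW: children G:{A}, W:{G} ∪→ {A,G}; cost 1
[col 3] JL: children J:{T}, L:{T} ∩→ {T}; cost 0
[col 3] JLS: children JL:{T}, S:{T} ∩→ {T}; cost 0
[col 3] GJLSW: children GW:{A,G}, JLS:{T} ∪→ {A,G,T}; cost 1
[col 4] GW: children G:{G}, W:{C} ∪→ {C,G}; cost 1
[col 4] JL: children J:{G}, L:{T} ∪→ {G,T}; cost 1
[col 4] JLS: children JL:{G,T}, S:{T} ∩→ {T}; cost 0
[col 4] GJLSW: children GW:{C,G}, JLS:{T} ∪→ {C,G,T}; cost 1
[col 5] GW: children G:{G}, W:{C} ∪→ {C,G}; cost 1
[col 5] JL: children J:{C}, L:{G} ∪→ {C,G}; cost 1
[col 5] JLS: children JL:{C,G}, S:{T} ∪→ {C,G,T}; cost 1
[col 5] GJLSW: children GW:{C,G}, JLS:{C,G,T} ∩→ {C,G}; cost 0
[col 6] GW: children G:{C}, W:{T} ∪→ {C,T}; cost 1
[col 6] JL: children J:{A}, L:{A} ∩→ {A}; cost 0
[col 6] JLS: children JL:{A}, S:{G} ∪→ {A,G}; cost 1
[col 6] GJLSW: children GW:{C,T}, JLS:{A,G} ∪→ {A,C,G,T}; cost 1
per-site changes: [2, 3, 3, 2, 3, 3, 3]; total = 19

2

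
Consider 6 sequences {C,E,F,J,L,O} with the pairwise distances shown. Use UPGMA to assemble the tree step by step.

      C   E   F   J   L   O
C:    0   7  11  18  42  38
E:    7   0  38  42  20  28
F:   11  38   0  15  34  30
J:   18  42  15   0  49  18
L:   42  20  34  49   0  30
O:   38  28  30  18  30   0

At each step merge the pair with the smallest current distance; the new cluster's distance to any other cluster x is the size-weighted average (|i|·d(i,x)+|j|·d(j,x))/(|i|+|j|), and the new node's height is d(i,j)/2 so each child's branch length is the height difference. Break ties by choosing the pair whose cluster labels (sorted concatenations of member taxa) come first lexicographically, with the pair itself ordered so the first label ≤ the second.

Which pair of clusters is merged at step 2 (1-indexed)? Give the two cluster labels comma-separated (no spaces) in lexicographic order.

1. join C+E (d=7) ⇒ CE; edges |C|=7/2, |E|=7/2
  updated: d(CE,F)=49/2, d(CE,J)=30, d(CE,L)=31, d(CE,O)=33
2. join F+J (d=15) ⇒ FJ; edges |F|=15/2, |J|=15/2
  updated: d(CE,FJ)=109/4, d(FJ,L)=83/2, d(FJ,O)=24
3. join FJ+O (d=24) ⇒ FJO; edges |FJ|=9/2, |O|=12
  updated: d(CE,FJO)=175/6, d(FJO,L)=113/3
4. join CE+FJO (d=175/6) ⇒ CEFJO; edges |CE|=133/12, |FJO|=31/12
  updated: d(CEFJO,L)=35
5. join CEFJO+L (d=35) ⇒ CEFJLO; edges |CEFJO|=35/12, |L|=35/2
final tree: (((C:7/2,E:7/2):133/12,((F:15/2,J:15/2):9/2,O:12):31/12):35/12,L:35/2)
total length: 871/12

F,J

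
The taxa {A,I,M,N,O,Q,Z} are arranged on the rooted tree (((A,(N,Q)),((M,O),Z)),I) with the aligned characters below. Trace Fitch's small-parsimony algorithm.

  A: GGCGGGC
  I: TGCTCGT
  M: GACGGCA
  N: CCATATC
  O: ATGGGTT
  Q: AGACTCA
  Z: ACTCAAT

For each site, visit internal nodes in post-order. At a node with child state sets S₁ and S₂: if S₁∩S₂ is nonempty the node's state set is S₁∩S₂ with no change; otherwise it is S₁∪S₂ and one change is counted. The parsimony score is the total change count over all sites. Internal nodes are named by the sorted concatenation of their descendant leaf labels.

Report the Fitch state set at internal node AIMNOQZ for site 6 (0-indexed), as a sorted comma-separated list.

T

[col 0] NQ: children N:{C}, Q:{A} ∪→ {A,C}; cost 1
[col 0] ANQ: children A:{G}, NQ:{A,C} ∪→ {A,C,G}; cost 1
[col 0] MO: children M:{G}, O:{A} ∪→ {A,G}; cost 1
[col 0] MOZ: children MO:{A,G}, Z:{A} ∩→ {A}; cost 0
[col 0] AMNOQZ: children ANQ:{A,C,G}, MOZ:{A} ∩→ {A}; cost 0
[col 0] AIMNOQZ: children AMNOQZ:{A}, I:{T} ∪→ {A,T}; cost 1
[col 1] NQ: children N:{C}, Q:{G} ∪→ {C,G}; cost 1
[col 1] ANQ: children A:{G}, NQ:{C,G} ∩→ {G}; cost 0
[col 1] MO: children M:{A}, O:{T} ∪→ {A,T}; cost 1
[col 1] MOZ: children MO:{A,T}, Z:{C} ∪→ {A,C,T}; cost 1
[col 1] AMNOQZ: children ANQ:{G}, MOZ:{A,C,T} ∪→ {A,C,G,T}; cost 1
[col 1] AIMNOQZ: children AMNOQZ:{A,C,G,T}, I:{G} ∩→ {G}; cost 0
[col 2] NQ: children N:{A}, Q:{A} ∩→ {A}; cost 0
[col 2] ANQ: children A:{C}, NQ:{A} ∪→ {A,C}; cost 1
[col 2] MO: children M:{C}, O:{G} ∪→ {C,G}; cost 1
[col 2] MOZ: children MO:{C,G}, Z:{T} ∪→ {C,G,T}; cost 1
[col 2] AMNOQZ: children ANQ:{A,C}, MOZ:{C,G,T} ∩→ {C}; cost 0
[col 2] AIMNOQZ: children AMNOQZ:{C}, I:{C} ∩→ {C}; cost 0
[col 3] NQ: children N:{T}, Q:{C} ∪→ {C,T}; cost 1
[col 3] ANQ: children A:{G}, NQ:{C,T} ∪→ {C,G,T}; cost 1
[col 3] MO: children M:{G}, O:{G} ∩→ {G}; cost 0
[col 3] MOZ: children MO:{G}, Z:{C} ∪→ {C,G}; cost 1
[col 3] AMNOQZ: children ANQ:{C,G,T}, MOZ:{C,G} ∩→ {C,G}; cost 0
[col 3] AIMNOQZ: children AMNOQZ:{C,G}, I:{T} ∪→ {C,G,T}; cost 1
[col 4] NQ: children N:{A}, Q:{T} ∪→ {A,T}; cost 1
[col 4] ANQ: children A:{G}, NQ:{A,T} ∪→ {A,G,T}; cost 1
[col 4] MO: children M:{G}, O:{G} ∩→ {G}; cost 0
[col 4] MOZ: children MO:{G}, Z:{A} ∪→ {A,G}; cost 1
[col 4] AMNOQZ: children ANQ:{A,G,T}, MOZ:{A,G} ∩→ {A,G}; cost 0
[col 4] AIMNOQZ: children AMNOQZ:{A,G}, I:{C} ∪→ {A,C,G}; cost 1
[col 5] NQ: children N:{T}, Q:{C} ∪→ {C,T}; cost 1
[col 5] ANQ: children A:{G}, NQ:{C,T} ∪→ {C,G,T}; cost 1
[col 5] MO: children M:{C}, O:{T} ∪→ {C,T}; cost 1
[col 5] MOZ: children MO:{C,T}, Z:{A} ∪→ {A,C,T}; cost 1
[col 5] AMNOQZ: children ANQ:{C,G,T}, MOZ:{A,C,T} ∩→ {C,T}; cost 0
[col 5] AIMNOQZ: children AMNOQZ:{C,T}, I:{G} ∪→ {C,G,T}; cost 1
[col 6] NQ: children N:{C}, Q:{A} ∪→ {A,C}; cost 1
[col 6] ANQ: children A:{C}, NQ:{A,C} ∩→ {C}; cost 0
[col 6] MO: children M:{A}, O:{T} ∪→ {A,T}; cost 1
[col 6] MOZ: children MO:{A,T}, Z:{T} ∩→ {T}; cost 0
[col 6] AMNOQZ: children ANQ:{C}, MOZ:{T} ∪→ {C,T}; cost 1
[col 6] AIMNOQZ: children AMNOQZ:{C,T}, I:{T} ∩→ {T}; cost 0
per-site changes: [4, 4, 3, 4, 4, 5, 3]; total = 27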